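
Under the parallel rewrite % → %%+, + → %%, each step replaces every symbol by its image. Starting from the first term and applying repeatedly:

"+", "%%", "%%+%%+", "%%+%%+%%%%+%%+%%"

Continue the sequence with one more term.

φ(%%+%%+%%%%+%%+%%) expands symbol-by-symbol to %%+ %%+ %% %%+ %%+ %% %%+ %%+ %%+ %%+ %% %%+ %%+ %% %%+ %%+; joining the 16 pieces gives the next term.

%%+%%+%%%%+%%+%%%%+%%+%%+%%+%%%%+%%+%%%%+%%+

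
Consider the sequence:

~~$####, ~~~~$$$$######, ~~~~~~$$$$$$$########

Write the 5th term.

~~~~~~~~~~$$$$$$$$$$$$$############

Each string has the form ~^{2n} $^{3n-2} #^{2n+2} (n = 1, 2, …).
At n = 5 the blocks have lengths 10, 13, 12.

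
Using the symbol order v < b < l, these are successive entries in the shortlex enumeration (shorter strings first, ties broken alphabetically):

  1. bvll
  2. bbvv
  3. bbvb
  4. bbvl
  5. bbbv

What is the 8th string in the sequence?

bblv

Continuing the enumeration 3 steps past bbbv: bbbv → bbbb → bbbl → (answer).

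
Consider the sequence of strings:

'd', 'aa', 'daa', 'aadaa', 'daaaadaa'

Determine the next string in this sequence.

aadaadaaaadaa

This is a Fibonacci-style word recurrence s(k) = s(k−2)·s(k−1): e.g. d·aa = daa.
So term 6 is aadaa·daaaadaa.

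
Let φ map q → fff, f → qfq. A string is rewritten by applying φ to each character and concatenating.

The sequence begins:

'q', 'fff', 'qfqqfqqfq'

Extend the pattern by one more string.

Apply φ to qfqqfqqfq symbol by symbol: q→fff, f→qfq, q→fff, q→fff, f→qfq, q→fff, q→fff, f→qfq, q→fff; joined: fff qfq fff fff qfq fff fff qfq fff.

fffqfqffffffqfqffffffqfqfff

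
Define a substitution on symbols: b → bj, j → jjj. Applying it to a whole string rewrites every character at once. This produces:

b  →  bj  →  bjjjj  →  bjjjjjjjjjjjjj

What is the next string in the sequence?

bjjjjjjjjjjjjjjjjjjjjjjjjjjjjjjjjjjjjjjjj

Applying the rule to each of the 14 symbols of bjjjjjjjjjjjjj gives the pieces bj jjj jjj jjj jjj jjj jjj jjj jjj jjj jjj jjj jjj jjj, which concatenate to the answer.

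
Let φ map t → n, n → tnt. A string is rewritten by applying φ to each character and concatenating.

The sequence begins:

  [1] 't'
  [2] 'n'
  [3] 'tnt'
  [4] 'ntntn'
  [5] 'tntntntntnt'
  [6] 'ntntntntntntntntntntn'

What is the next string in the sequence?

Replace each of the 21 characters of ntntntntntntntntntntn in place — tnt n tnt n tnt n tnt n tnt n tnt n tnt n tnt n tnt n tnt n tnt — and concatenate.

tntntntntntntntntntntntntntntntntntntntntnt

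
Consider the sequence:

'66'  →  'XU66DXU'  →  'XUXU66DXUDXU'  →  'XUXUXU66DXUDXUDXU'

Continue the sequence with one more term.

Each term wraps the previous one in XU on the left and DXU on the right.
Applying this once more to XUXUXU66DXUDXUDXU:

XUXUXUXU66DXUDXUDXUDXU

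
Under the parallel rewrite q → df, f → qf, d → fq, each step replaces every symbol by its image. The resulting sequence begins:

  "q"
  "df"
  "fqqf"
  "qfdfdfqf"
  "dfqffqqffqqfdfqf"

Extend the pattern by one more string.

fqqfdfqfqfdfdfqfqfdfdfqffqqfdfqf

Replace each of the 16 characters of dfqffqqffqqfdfqf in place — fq qf df qf qf df df qf qf df df qf fq qf df qf — and concatenate.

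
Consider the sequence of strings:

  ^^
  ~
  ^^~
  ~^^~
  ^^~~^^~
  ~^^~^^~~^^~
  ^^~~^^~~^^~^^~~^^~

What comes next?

From term 3 onward, concatenate the second-to-last term with the last: ^^·~ = ^^~, ~·^^~ = ~^^~, …
Continuing: ~^^~^^~~^^~ · ^^~~^^~~^^~^^~~^^~ gives term 8.

~^^~^^~~^^~^^~~^^~~^^~^^~~^^~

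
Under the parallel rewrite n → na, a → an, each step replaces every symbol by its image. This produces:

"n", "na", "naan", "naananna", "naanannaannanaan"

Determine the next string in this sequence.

Rewriting the 16 symbols of naanannaannanaan one by one yields na an an na an na na an an na na an na an an na; concatenated:

naanannaannanaanannanaannaananna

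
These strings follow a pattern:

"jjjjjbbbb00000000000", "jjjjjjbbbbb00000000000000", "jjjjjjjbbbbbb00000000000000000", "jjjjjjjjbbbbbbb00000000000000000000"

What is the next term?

The n-th term is n+2 j's then n+1 b's then 3n+2 0's, where the shown terms are n = 3, 4, 5, 6.
Setting n = 7 gives 9, 8, 23 characters in each block.

jjjjjjjjjbbbbbbbb00000000000000000000000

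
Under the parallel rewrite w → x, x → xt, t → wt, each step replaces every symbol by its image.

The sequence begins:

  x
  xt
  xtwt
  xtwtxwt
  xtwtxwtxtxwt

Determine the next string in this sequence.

xtwtxwtxtxwtxtwtxtxwt

Rewriting each symbol of xtwtxwtxtxwt: x→xt, t→wt, w→x, t→wt, x→xt, w→x, t→wt, x→xt, t→wt, x→xt, w→x, t→wt, which concatenates to xt wt x wt xt x wt xt wt xt x wt.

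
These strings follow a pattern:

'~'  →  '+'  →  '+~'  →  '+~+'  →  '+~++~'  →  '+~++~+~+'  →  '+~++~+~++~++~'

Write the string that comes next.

From term 3 onward, concatenate the last term with the second-to-last: +·~ = +~, +~·+ = +~+, …
The next term joins +~++~+~++~++~ and +~++~+~+.

+~++~+~++~++~+~++~+~+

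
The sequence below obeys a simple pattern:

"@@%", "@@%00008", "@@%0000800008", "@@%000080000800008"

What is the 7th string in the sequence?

Each term is the previous one with 00008 appended.
From @@%000080000800008, 3 further steps: @@%000080000800008 → @@%00008000080000800008 → @@%0000800008000080000800008 → (answer).

@@%000080000800008000080000800008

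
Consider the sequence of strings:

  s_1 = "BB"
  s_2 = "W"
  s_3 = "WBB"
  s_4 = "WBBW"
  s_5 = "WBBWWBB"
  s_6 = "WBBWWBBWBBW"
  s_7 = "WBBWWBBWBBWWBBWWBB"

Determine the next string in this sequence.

WBBWWBBWBBWWBBWWBBWBBWWBBWBBW

From term 3 onward, concatenate the last term with the second-to-last: W·BB = WBB, WBB·W = WBBW, …
The next term joins WBBWWBBWBBWWBBWWBB and WBBWWBBWBBW.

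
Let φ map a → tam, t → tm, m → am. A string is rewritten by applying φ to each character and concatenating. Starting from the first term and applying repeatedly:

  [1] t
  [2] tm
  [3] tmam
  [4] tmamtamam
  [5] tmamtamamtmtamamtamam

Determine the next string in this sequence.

Applying the rule to each of the 21 symbols of tmamtamamtmtamamtamam gives the pieces tm am tam am tm tam am tam am tm am tm tam am tam am tm tam am tam am, which concatenate to the answer.

tmamtamamtmtamamtamamtmamtmtamamtamamtmtamamtamam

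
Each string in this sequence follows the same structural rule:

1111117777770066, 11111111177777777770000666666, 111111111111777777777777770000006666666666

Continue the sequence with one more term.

Reading off run lengths: 1 runs 6, 9, 12; 7 runs 6, 10, 14; 0 runs 2, 4, 6; 6 runs 2, 6, 10 — each is linear in n (n = 1, 2, …).
At n = 4 the blocks have lengths 15, 18, 8, 14.

1111111111111117777777777777777770000000066666666666666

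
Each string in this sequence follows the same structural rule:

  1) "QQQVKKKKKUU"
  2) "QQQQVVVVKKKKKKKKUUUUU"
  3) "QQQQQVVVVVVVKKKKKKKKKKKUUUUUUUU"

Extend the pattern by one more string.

QQQQQQVVVVVVVVVVKKKKKKKKKKKKKKUUUUUUUUUUU

Term n consists of n+2 Q's, followed by 3n-2 V's, followed by 3n+2 K's, followed by 3n-1 U's (n = 1, 2, …).
Setting n = 4 gives 6, 10, 14, 11 characters in each block.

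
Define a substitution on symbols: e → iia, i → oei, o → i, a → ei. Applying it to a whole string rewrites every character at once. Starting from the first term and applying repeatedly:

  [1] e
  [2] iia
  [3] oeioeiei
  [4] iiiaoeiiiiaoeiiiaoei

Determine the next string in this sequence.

oeioeioeieiiiiaoeioeioeioeieiiiiaoeioeioeieiiiiaoei

Applying the rule to each of the 20 symbols of iiiaoeiiiiaoeiiiaoei gives the pieces oei oei oei ei i iia oei oei oei oei ei i iia oei oei oei ei i iia oei, which concatenate to the answer.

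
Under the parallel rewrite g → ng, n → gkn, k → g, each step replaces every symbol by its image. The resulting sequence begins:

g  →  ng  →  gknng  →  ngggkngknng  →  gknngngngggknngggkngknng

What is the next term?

ngggkngknnggknnggknngngngggkngknngngngggknngggkngknng

Replace each of the 24 characters of gknngngngggknngggkngknng in place — ng g gkn gkn ng gkn ng gkn ng ng ng g gkn gkn ng ng ng g gkn ng g gkn gkn ng — and concatenate.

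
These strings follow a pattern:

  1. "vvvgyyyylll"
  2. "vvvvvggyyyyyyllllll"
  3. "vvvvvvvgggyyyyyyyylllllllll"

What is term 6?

vvvvvvvvvvvvvggggggyyyyyyyyyyyyyyllllllllllllllllll

Term n consists of 2n+1 v's, followed by n g's, followed by 2n+2 y's, followed by 3n l's (n = 1, 2, …).
Setting n = 6 gives 13, 6, 14, 18 characters in each block.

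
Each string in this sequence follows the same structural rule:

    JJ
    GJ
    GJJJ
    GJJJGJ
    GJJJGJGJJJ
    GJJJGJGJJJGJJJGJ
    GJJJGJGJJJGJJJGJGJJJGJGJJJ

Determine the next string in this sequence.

This is a Fibonacci-style word recurrence s(k) = s(k−1)·s(k−2): e.g. GJ·JJ = GJJJ.
The next term joins GJJJGJGJJJGJJJGJGJJJGJGJJJ and GJJJGJGJJJGJJJGJ.

GJJJGJGJJJGJJJGJGJJJGJGJJJGJJJGJGJJJGJJJGJ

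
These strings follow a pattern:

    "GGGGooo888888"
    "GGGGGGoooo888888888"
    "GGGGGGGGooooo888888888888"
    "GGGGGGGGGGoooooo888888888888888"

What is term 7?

GGGGGGGGGGGGGGGGooooooooo888888888888888888888888

Reading off run lengths: G runs 4, 6, 8, 10; o runs 3, 4, 5, 6; 8 runs 6, 9, 12, 15 — each is linear in n, where the shown terms are n = 2, 3, 4, 5.
For term 7, n = 8, so the run lengths are 16, 9, 24.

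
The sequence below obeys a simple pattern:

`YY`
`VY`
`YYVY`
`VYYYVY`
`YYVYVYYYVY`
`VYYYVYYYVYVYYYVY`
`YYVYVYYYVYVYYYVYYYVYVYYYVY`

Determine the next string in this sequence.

VYYYVYYYVYVYYYVYYYVYVYYYVYVYYYVYYYVYVYYYVY

This is a Fibonacci-style word recurrence s(k) = s(k−2)·s(k−1): e.g. YY·VY = YYVY.
So term 8 is VYYYVYYYVYVYYYVY·YYVYVYYYVYVYYYVYYYVYVYYYVY.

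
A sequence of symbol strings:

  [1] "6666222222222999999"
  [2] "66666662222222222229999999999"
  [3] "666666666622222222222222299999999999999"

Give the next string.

Reading off run lengths: 6 runs 4, 7, 10; 2 runs 9, 12, 15; 9 runs 6, 10, 14 — each is linear in n, where the shown terms are n = 2, 3, 4.
For the next term, n = 5, so the run lengths are 13, 18, 18.

6666666666666222222222222222222999999999999999999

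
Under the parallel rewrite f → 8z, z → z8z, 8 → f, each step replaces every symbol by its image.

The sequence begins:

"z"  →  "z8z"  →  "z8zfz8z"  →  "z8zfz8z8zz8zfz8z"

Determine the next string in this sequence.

z8zfz8z8zz8zfz8zfz8zz8zfz8z8zz8zfz8z

φ(z8zfz8z8zz8zfz8z) expands symbol-by-symbol to z8z f z8z 8z z8z f z8z f z8z z8z f z8z 8z z8z f z8z; joining the 16 pieces gives the next term.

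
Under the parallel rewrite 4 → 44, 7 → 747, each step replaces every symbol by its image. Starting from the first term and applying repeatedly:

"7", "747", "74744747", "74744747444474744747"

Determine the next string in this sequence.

747447474444747447474444444474744747444474744747

Replace each of the 20 characters of 74744747444474744747 in place — 747 44 747 44 44 747 44 747 44 44 44 44 747 44 747 44 44 747 44 747 — and concatenate.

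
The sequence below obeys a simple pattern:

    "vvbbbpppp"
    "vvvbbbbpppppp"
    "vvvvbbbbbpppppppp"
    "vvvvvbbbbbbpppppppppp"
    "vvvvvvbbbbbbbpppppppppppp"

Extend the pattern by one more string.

Reading off run lengths: v runs 2, 3, 4, 5, 6; b runs 3, 4, 5, 6, 7; p runs 4, 6, 8, 10, 12 — each is linear in n, where the shown terms are n = 2, 3, 4, 5, 6.
For the next term, n = 7, so the run lengths are 7, 8, 14.

vvvvvvvbbbbbbbbpppppppppppppp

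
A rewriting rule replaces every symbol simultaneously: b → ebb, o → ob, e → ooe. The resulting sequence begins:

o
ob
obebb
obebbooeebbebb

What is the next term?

obebbooeebbebbobobooeooeebbebbooeebbebb

φ(obebbooeebbebb) expands symbol-by-symbol to ob ebb ooe ebb ebb ob ob ooe ooe ebb ebb ooe ebb ebb; joining the 14 pieces gives the next term.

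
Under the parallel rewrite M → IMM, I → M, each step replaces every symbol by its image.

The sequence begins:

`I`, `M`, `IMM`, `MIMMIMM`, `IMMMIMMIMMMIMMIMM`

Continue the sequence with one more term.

MIMMIMMIMMMIMMIMMMIMMIMMIMMMIMMIMMMIMMIMM

Applying the rule to each of the 17 symbols of IMMMIMMIMMMIMMIMM gives the pieces M IMM IMM IMM M IMM IMM M IMM IMM IMM M IMM IMM M IMM IMM, which concatenate to the answer.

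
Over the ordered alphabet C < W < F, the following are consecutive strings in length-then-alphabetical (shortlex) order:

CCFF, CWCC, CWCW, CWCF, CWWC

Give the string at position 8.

Stepping forward 3 times from CWWC: CWWC → CWWW → CWWF, then the target.

CWFC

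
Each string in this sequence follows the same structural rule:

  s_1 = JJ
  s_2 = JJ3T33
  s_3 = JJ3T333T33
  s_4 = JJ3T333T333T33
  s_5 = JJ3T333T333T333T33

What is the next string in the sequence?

Each term is the previous one with 3T33 appended.
So the next term is JJ3T333T333T333T33·3T33.

JJ3T333T333T333T333T33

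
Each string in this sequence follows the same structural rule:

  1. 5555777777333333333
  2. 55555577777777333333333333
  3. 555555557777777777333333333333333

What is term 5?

Each string has the form 5^{2n} 7^{2n+2} 3^{3n+3}, where the shown terms are n = 2, 3, 4.
For term 5, n = 6, so the run lengths are 12, 14, 21.

55555555555577777777777777333333333333333333333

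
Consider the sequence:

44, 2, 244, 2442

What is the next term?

2442244

Each term (from the third on) is the previous term followed by the one before it: term 3 = 2·44 = 244.
Continuing: 2442 · 244 gives term 5.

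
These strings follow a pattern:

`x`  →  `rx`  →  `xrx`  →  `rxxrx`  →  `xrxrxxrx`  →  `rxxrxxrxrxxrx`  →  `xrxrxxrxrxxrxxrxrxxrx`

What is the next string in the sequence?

rxxrxxrxrxxrxxrxrxxrxrxxrxxrxrxxrx

Each term (from the third on) is the two preceding terms concatenated in order: term 3 = x·rx = xrx.
So term 8 is rxxrxxrxrxxrx·xrxrxxrxrxxrxxrxrxxrx.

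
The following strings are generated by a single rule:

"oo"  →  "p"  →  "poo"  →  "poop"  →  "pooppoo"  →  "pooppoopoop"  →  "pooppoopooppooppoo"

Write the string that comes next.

Each term (from the third on) is the previous term followed by the one before it: term 3 = p·oo = poo.
So term 8 is pooppoopooppooppoo·pooppoopoop.

pooppoopooppooppoopooppoopoop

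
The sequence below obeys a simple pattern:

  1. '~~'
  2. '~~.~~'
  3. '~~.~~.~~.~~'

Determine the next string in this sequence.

Every step duplicates the string with '.' between the halves.
One more doubling of ~~.~~.~~.~~ gives the answer.

~~.~~.~~.~~.~~.~~.~~.~~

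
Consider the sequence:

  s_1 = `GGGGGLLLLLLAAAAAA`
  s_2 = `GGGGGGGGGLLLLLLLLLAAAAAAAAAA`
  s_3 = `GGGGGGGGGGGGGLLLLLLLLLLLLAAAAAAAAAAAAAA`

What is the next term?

Reading off run lengths: G runs 5, 9, 13; L runs 6, 9, 12; A runs 6, 10, 14 — each is linear in n (n = 1, 2, …).
For the next term, n = 4, so the run lengths are 17, 15, 18.

GGGGGGGGGGGGGGGGGLLLLLLLLLLLLLLLAAAAAAAAAAAAAAAAAA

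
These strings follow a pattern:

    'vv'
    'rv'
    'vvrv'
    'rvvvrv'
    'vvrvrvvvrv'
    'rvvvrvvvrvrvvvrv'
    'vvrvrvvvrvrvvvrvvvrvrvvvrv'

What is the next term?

This is a Fibonacci-style word recurrence s(k) = s(k−2)·s(k−1): e.g. vv·rv = vvrv.
So term 8 is rvvvrvvvrvrvvvrv·vvrvrvvvrvrvvvrvvvrvrvvvrv.

rvvvrvvvrvrvvvrvvvrvrvvvrvrvvvrvvvrvrvvvrv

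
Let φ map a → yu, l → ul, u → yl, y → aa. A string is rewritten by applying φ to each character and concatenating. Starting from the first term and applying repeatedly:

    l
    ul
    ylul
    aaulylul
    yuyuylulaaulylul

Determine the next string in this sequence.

Applying the rule to each of the 16 symbols of yuyuylulaaulylul gives the pieces aa yl aa yl aa ul yl ul yu yu yl ul aa ul yl ul, which concatenate to the answer.

aaylaaylaaulylulyuyuylulaaulylul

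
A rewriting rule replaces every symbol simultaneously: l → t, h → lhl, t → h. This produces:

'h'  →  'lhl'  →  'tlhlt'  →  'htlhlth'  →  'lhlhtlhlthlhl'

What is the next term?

Applying the rule to each of the 13 symbols of lhlhtlhlthlhl gives the pieces t lhl t lhl h t lhl t h lhl t lhl t, which concatenate to the answer.

tlhltlhlhtlhlthlhltlhlt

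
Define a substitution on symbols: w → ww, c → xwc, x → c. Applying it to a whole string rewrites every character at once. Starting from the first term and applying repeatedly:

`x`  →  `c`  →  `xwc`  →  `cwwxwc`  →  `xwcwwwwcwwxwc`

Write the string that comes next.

cwwxwcwwwwwwwwxwcwwwwcwwxwc

Applying the rule to each of the 13 symbols of xwcwwwwcwwxwc gives the pieces c ww xwc ww ww ww ww xwc ww ww c ww xwc, which concatenate to the answer.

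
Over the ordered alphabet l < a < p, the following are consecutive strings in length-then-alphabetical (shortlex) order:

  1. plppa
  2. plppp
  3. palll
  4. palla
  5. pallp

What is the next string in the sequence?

palal

Treat pallp as a base-3 numeral over the given alphabet and add one, carrying through any trailing p's.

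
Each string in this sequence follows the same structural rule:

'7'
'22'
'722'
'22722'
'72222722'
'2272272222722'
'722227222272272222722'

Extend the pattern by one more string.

This is a Fibonacci-style word recurrence s(k) = s(k−2)·s(k−1): e.g. 7·22 = 722.
Continuing: 2272272222722 · 722227222272272222722 gives term 8.

2272272222722722227222272272222722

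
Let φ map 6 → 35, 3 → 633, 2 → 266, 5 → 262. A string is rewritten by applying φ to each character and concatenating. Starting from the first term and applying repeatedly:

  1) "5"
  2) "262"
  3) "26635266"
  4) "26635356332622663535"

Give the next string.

266353563326263326235633633266352662663535633262633262

Applying the rule to each of the 20 symbols of 26635356332622663535 gives the pieces 266 35 35 633 262 633 262 35 633 633 266 35 266 266 35 35 633 262 633 262, which concatenate to the answer.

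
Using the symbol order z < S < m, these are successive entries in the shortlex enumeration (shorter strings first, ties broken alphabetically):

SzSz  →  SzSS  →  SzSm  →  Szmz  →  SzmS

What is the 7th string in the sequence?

SSzz

Advancing 2 positions from SzmS through SzmS → Szmm reaches term 7.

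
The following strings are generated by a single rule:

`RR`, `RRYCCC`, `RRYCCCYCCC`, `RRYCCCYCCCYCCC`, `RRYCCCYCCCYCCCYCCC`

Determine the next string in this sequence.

The strings grow by a fixed suffix YCCC each time.
One more step from RRYCCCYCCCYCCCYCCC gives the answer.

RRYCCCYCCCYCCCYCCCYCCC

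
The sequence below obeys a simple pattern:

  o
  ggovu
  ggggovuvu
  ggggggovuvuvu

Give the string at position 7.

s(k+1) = gg·s(k)·vu, so each term gains gg as a prefix and vu as a suffix.
From ggggggovuvuvu, 3 further steps: ggggggovuvuvu → ggggggggovuvuvuvu → ggggggggggovuvuvuvuvu → (answer).

ggggggggggggovuvuvuvuvuvu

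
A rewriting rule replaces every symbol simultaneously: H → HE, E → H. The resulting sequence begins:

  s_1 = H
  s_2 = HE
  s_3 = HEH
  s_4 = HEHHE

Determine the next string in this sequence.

Apply φ to HEHHE symbol by symbol: H→HE, E→H, H→HE, H→HE, E→H; joined: HE H HE HE H.

HEHHEHEH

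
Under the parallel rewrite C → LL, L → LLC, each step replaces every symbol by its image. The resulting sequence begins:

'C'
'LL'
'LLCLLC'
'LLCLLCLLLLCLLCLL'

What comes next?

LLCLLCLLLLCLLCLLLLCLLCLLCLLCLLLLCLLCLLLLCLLC

φ(LLCLLCLLLLCLLCLL) expands symbol-by-symbol to LLC LLC LL LLC LLC LL LLC LLC LLC LLC LL LLC LLC LL LLC LLC; joining the 16 pieces gives the next term.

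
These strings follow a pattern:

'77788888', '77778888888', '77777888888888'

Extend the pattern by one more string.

The n-th term is n 7's then 2n-1 8's, where the shown terms are n = 3, 4, 5.
For the next term, n = 6, so the run lengths are 6, 11.

77777788888888888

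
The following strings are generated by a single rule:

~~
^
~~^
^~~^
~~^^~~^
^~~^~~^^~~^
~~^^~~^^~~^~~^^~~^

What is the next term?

This is a Fibonacci-style word recurrence s(k) = s(k−2)·s(k−1): e.g. ~~·^ = ~~^.
The next term joins ^~~^~~^^~~^ and ~~^^~~^^~~^~~^^~~^.

^~~^~~^^~~^~~^^~~^^~~^~~^^~~^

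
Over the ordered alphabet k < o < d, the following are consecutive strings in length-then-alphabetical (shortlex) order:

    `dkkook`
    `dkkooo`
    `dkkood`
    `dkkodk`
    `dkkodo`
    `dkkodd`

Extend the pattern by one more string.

The successor of dkkodd increments the rightmost position that isn't already d and resets every position after it to k.

dkkdkk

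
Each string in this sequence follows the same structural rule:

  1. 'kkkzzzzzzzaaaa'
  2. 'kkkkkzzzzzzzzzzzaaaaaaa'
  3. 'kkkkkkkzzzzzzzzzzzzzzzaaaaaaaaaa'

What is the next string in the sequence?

kkkkkkkkkzzzzzzzzzzzzzzzzzzzaaaaaaaaaaaaa

Reading off run lengths: k runs 3, 5, 7; z runs 7, 11, 15; a runs 4, 7, 10 — each is linear in n (n = 1, 2, …).
For the next term, n = 4, so the run lengths are 9, 19, 13.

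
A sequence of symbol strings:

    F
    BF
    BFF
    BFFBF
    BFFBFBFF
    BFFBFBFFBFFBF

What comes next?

Each term (from the third on) is the previous term followed by the one before it: term 3 = BF·F = BFF.
The next term joins BFFBFBFFBFFBF and BFFBFBFF.

BFFBFBFFBFFBFBFFBFBFF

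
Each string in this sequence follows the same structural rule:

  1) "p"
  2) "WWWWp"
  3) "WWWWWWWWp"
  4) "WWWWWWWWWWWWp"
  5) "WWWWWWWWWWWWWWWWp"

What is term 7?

WWWWWWWWWWWWWWWWWWWWWWWWp

Each term is the previous one with WWWW prepended.
From WWWWWWWWWWWWWWWWp, 2 further steps: WWWWWWWWWWWWWWWWp → WWWWWWWWWWWWWWWWWWWWp → (answer).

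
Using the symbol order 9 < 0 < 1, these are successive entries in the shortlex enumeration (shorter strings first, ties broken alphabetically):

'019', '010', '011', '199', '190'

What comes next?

191

Find the rightmost character of 190 below 1, bump it to the next letter, and reset everything to its right to 9.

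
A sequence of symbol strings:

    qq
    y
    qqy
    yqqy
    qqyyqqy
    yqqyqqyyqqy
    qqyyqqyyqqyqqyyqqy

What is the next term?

yqqyqqyyqqyqqyyqqyyqqyqqyyqqy

Each term (from the third on) is the two preceding terms concatenated in order: term 3 = qq·y = qqy.
Continuing: yqqyqqyyqqy · qqyyqqyyqqyqqyyqqy gives term 8.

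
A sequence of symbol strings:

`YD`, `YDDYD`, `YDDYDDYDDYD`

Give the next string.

YDDYDDYDDYDDYDDYDDYDDYD

s(k+1) = s(k)·D·s(k) — each term doubles the last with 'D' between the halves.
One more doubling of YDDYDDYDDYD gives the answer.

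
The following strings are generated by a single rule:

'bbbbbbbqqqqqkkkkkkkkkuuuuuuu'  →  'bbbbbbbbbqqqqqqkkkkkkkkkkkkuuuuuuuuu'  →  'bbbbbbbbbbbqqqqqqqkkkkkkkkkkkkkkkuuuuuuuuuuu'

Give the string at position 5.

Each string has the form b^{2n+1} q^{n+2} k^{3n} u^{2n+1}, where the shown terms are n = 3, 4, 5.
Setting n = 7 gives 15, 9, 21, 15 characters in each block.

bbbbbbbbbbbbbbbqqqqqqqqqkkkkkkkkkkkkkkkkkkkkkuuuuuuuuuuuuuuu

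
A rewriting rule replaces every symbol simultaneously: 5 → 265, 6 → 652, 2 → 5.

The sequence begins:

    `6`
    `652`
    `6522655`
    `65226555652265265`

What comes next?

φ(65226555652265265) expands symbol-by-symbol to 652 265 5 5 652 265 265 265 652 265 5 5 652 265 5 652 265; joining the 17 pieces gives the next term.

65226555652265265265652265556522655652265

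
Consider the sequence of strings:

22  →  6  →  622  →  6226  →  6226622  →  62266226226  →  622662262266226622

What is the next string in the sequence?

62266226226622662262266226226

From term 3 onward, concatenate the last term with the second-to-last: 6·22 = 622, 622·6 = 6226, …
The next term joins 622662262266226622 and 62266226226.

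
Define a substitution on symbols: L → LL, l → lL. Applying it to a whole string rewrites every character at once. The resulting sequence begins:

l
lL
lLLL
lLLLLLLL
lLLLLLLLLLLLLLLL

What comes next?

Rewriting the 16 symbols of lLLLLLLLLLLLLLLL one by one yields lL LL LL LL LL LL LL LL LL LL LL LL LL LL LL LL; concatenated:

lLLLLLLLLLLLLLLLLLLLLLLLLLLLLLLL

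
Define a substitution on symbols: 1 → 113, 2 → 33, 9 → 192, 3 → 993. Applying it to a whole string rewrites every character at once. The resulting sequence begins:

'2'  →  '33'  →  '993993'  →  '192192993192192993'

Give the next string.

Replace each of the 18 characters of 192192993192192993 in place — 113 192 33 113 192 33 192 192 993 113 192 33 113 192 33 192 192 993 — and concatenate.

11319233113192331921929931131923311319233192192993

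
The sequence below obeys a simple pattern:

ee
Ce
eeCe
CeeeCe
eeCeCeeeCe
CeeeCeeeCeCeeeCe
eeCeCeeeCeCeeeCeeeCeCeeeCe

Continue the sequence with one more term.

Each term (from the third on) is the two preceding terms concatenated in order: term 3 = ee·Ce = eeCe.
The next term joins CeeeCeeeCeCeeeCe and eeCeCeeeCeCeeeCeeeCeCeeeCe.

CeeeCeeeCeCeeeCeeeCeCeeeCeCeeeCeeeCeCeeeCe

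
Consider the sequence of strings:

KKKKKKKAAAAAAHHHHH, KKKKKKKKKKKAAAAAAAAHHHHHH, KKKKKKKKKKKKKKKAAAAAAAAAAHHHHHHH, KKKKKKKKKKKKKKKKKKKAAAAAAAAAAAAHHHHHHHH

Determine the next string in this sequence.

Reading off run lengths: K runs 7, 11, 15, 19; A runs 6, 8, 10, 12; H runs 5, 6, 7, 8 — each is linear in n, where the shown terms are n = 2, 3, 4, 5.
For the next term, n = 6, so the run lengths are 23, 14, 9.

KKKKKKKKKKKKKKKKKKKKKKKAAAAAAAAAAAAAAHHHHHHHHH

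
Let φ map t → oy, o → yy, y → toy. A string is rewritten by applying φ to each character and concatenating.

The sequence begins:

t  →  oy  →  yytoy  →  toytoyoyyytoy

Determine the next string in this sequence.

Rewriting the 13 symbols of toytoyoyyytoy one by one yields oy yy toy oy yy toy yy toy toy toy oy yy toy; concatenated:

oyyytoyoyyytoyyytoytoytoyoyyytoy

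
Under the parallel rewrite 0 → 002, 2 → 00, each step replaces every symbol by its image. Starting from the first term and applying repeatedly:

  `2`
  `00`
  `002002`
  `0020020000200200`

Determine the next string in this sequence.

Applying the rule to each of the 16 symbols of 0020020000200200 gives the pieces 002 002 00 002 002 00 002 002 002 002 00 002 002 00 002 002, which concatenate to the answer.

00200200002002000020020020020000200200002002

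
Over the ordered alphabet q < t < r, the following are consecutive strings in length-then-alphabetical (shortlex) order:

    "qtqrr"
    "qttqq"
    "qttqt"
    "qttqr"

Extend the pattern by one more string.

qtttq

Treat qttqr as a base-3 numeral over the given alphabet and add one, carrying through any trailing r's.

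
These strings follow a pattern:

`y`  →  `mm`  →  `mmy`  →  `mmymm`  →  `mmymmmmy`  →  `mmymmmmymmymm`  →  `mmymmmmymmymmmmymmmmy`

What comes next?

Each term (from the third on) is the previous term followed by the one before it: term 3 = mm·y = mmy.
So term 8 is mmymmmmymmymmmmymmmmy·mmymmmmymmymm.

mmymmmmymmymmmmymmmmymmymmmmymmymm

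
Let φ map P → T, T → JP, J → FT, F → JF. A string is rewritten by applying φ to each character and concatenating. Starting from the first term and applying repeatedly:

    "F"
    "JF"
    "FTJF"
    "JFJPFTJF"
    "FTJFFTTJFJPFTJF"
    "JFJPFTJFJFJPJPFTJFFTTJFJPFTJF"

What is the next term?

Rewriting the 29 symbols of JFJPFTJFJFJPJPFTJFFTTJFJPFTJF one by one yields FT JF FT T JF JP FT JF FT JF FT T FT T JF JP FT JF JF JP JP FT JF FT T JF JP FT JF; concatenated:

FTJFFTTJFJPFTJFFTJFFTTFTTJFJPFTJFJFJPJPFTJFFTTJFJPFTJF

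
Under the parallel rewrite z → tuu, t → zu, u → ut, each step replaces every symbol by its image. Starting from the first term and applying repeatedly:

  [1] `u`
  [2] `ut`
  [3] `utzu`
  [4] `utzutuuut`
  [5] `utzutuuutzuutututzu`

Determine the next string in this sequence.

utzutuuutzuutututzutuuututzuutzuutzutuuut

φ(utzutuuutzuutututzu) expands symbol-by-symbol to ut zu tuu ut zu ut ut ut zu tuu ut ut zu ut zu ut zu tuu ut; joining the 19 pieces gives the next term.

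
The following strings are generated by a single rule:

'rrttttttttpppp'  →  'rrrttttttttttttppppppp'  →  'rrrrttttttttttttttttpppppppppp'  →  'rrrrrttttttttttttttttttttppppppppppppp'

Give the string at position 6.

Term n consists of n r's, followed by 4n t's, followed by 3n-2 p's, where the shown terms are n = 2, 3, 4, 5.
Setting n = 7 gives 7, 28, 19 characters in each block.

rrrrrrrttttttttttttttttttttttttttttppppppppppppppppppp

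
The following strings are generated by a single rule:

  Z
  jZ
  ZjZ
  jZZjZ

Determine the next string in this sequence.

ZjZjZZjZ

Each term (from the third on) is the two preceding terms concatenated in order: term 3 = Z·jZ = ZjZ.
Continuing: ZjZ · jZZjZ gives term 5.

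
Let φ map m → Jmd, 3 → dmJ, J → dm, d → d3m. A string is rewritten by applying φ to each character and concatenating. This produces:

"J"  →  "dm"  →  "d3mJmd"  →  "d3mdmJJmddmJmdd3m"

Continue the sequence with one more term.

d3mdmJJmdd3mJmddmdmJmdd3md3mJmddmJmdd3md3mdmJJmd

Applying the rule to each of the 17 symbols of d3mdmJJmddmJmdd3m gives the pieces d3m dmJ Jmd d3m Jmd dm dm Jmd d3m d3m Jmd dm Jmd d3m d3m dmJ Jmd, which concatenate to the answer.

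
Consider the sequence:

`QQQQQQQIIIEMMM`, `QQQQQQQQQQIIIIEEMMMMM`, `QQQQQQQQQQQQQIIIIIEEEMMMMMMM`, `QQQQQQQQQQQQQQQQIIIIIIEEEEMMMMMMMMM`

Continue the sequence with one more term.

QQQQQQQQQQQQQQQQQQQIIIIIIIEEEEEMMMMMMMMMMM

The n-th term is 3n+1 Q's then n+1 I's then n-1 E's then 2n-1 M's, where the shown terms are n = 2, 3, 4, 5.
Setting n = 6 gives 19, 7, 5, 11 characters in each block.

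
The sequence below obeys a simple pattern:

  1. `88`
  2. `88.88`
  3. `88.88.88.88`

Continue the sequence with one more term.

s(k+1) = s(k)·.·s(k) — each term doubles the last with '.' between the halves.
One more doubling of 88.88.88.88 gives the answer.

88.88.88.88.88.88.88.88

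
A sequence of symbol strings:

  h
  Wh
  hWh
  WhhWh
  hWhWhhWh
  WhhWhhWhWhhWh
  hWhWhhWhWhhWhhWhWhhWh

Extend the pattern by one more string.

WhhWhhWhWhhWhhWhWhhWhWhhWhhWhWhhWh

This is a Fibonacci-style word recurrence s(k) = s(k−2)·s(k−1): e.g. h·Wh = hWh.
The next term joins WhhWhhWhWhhWh and hWhWhhWhWhhWhhWhWhhWh.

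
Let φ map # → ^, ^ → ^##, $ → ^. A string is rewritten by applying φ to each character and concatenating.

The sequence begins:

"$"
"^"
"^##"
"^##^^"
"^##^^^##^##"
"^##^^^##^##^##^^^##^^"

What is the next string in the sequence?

Replace each of the 21 characters of ^##^^^##^##^##^^^##^^ in place — ^## ^ ^ ^## ^## ^## ^ ^ ^## ^ ^ ^## ^ ^ ^## ^## ^## ^ ^ ^## ^## — and concatenate.

^##^^^##^##^##^^^##^^^##^^^##^##^##^^^##^##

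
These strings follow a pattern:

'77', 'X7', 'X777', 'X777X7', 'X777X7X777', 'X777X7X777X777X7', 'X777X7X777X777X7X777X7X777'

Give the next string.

X777X7X777X777X7X777X7X777X777X7X777X777X7

From term 3 onward, concatenate the last term with the second-to-last: X7·77 = X777, X777·X7 = X777X7, …
Continuing: X777X7X777X777X7X777X7X777 · X777X7X777X777X7 gives term 8.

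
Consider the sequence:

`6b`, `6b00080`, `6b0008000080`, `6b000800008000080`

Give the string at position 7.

The strings grow by a fixed suffix 00080 each time.
From 6b000800008000080, 3 further steps: 6b000800008000080 → 6b00080000800008000080 → 6b0008000080000800008000080 → (answer).

6b000800008000080000800008000080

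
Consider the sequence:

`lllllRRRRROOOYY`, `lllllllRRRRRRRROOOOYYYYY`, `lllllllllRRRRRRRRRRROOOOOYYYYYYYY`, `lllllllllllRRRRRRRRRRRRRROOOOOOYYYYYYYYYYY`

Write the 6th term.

The n-th term is 2n+3 l's then 3n+2 R's then n+2 O's then 3n-1 Y's (n = 1, 2, …).
Setting n = 6 gives 15, 20, 8, 17 characters in each block.

lllllllllllllllRRRRRRRRRRRRRRRRRRRROOOOOOOOYYYYYYYYYYYYYYYYY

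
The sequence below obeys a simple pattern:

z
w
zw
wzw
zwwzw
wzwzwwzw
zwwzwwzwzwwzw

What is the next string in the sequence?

This is a Fibonacci-style word recurrence s(k) = s(k−2)·s(k−1): e.g. z·w = zw.
The next term joins wzwzwwzw and zwwzwwzwzwwzw.

wzwzwwzwzwwzwwzwzwwzw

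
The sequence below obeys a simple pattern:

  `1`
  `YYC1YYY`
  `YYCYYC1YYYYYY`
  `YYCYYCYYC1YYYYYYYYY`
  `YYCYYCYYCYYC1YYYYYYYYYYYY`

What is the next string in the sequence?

Every step adds YYC to the front and YYY to the end of the previous string.
Applying this once more to YYCYYCYYCYYC1YYYYYYYYYYYY:

YYCYYCYYCYYCYYC1YYYYYYYYYYYYYYY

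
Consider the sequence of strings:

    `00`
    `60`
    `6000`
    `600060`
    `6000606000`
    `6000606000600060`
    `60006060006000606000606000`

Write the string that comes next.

Each term (from the third on) is the previous term followed by the one before it: term 3 = 60·00 = 6000.
The next term joins 60006060006000606000606000 and 6000606000600060.

600060600060006060006060006000606000600060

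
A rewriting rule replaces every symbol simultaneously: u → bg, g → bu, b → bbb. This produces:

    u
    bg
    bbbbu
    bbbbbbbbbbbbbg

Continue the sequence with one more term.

bbbbbbbbbbbbbbbbbbbbbbbbbbbbbbbbbbbbbbbbu

φ(bbbbbbbbbbbbbg) expands symbol-by-symbol to bbb bbb bbb bbb bbb bbb bbb bbb bbb bbb bbb bbb bbb bu; joining the 14 pieces gives the next term.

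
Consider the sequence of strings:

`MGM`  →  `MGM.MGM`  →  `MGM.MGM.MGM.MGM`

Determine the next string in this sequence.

Each string is two copies of the previous one joined by '.'.
Doubling MGM.MGM.MGM.MGM with '.' between the halves:

MGM.MGM.MGM.MGM.MGM.MGM.MGM.MGM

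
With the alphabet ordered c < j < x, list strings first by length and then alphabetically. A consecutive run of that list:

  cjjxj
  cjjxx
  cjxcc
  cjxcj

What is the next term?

The successor of cjxcj increments the rightmost position that isn't already x and resets every position after it to c.

cjxcx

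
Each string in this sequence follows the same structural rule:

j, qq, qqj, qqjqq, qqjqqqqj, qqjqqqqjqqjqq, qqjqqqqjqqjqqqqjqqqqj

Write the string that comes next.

This is a Fibonacci-style word recurrence s(k) = s(k−1)·s(k−2): e.g. qq·j = qqj.
The next term joins qqjqqqqjqqjqqqqjqqqqj and qqjqqqqjqqjqq.

qqjqqqqjqqjqqqqjqqqqjqqjqqqqjqqjqq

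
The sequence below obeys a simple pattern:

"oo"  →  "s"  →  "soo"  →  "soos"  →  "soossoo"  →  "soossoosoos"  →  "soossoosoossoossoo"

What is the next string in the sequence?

soossoosoossoossoosoossoosoos

From term 3 onward, concatenate the last term with the second-to-last: s·oo = soo, soo·s = soos, …
So term 8 is soossoosoossoossoo·soossoosoos.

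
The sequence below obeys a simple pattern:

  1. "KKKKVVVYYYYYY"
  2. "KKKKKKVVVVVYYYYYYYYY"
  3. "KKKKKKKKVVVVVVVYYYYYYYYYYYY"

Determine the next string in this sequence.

KKKKKKKKKKVVVVVVVVVYYYYYYYYYYYYYYY

The n-th term is 2n K's then 2n-1 V's then 3n Y's, where the shown terms are n = 2, 3, 4.
Setting n = 5 gives 10, 9, 15 characters in each block.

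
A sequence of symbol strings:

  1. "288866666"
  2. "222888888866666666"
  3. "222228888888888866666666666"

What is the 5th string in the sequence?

Term n consists of 2n-1 2's, followed by 4n-1 8's, followed by 3n+2 6's (n = 1, 2, …).
At n = 5 the blocks have lengths 9, 19, 17.

222222222888888888888888888866666666666666666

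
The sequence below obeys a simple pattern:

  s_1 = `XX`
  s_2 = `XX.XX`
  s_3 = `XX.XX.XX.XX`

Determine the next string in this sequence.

Each string is two copies of the previous one joined by '.'.
So the next term is two copies of XX.XX.XX.XX with '.' between the halves.

XX.XX.XX.XX.XX.XX.XX.XX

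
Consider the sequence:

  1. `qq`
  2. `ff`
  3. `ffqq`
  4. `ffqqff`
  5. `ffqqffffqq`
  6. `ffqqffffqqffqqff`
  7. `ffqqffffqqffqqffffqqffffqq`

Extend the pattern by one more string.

Each term (from the third on) is the previous term followed by the one before it: term 3 = ff·qq = ffqq.
So term 8 is ffqqffffqqffqqffffqqffffqq·ffqqffffqqffqqff.

ffqqffffqqffqqffffqqffffqqffqqffffqqffqqff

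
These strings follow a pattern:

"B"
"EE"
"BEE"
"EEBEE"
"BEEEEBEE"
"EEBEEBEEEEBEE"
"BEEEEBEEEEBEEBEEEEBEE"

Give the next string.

Each term (from the third on) is the two preceding terms concatenated in order: term 3 = B·EE = BEE.
The next term joins EEBEEBEEEEBEE and BEEEEBEEEEBEEBEEEEBEE.

EEBEEBEEEEBEEBEEEEBEEEEBEEBEEEEBEE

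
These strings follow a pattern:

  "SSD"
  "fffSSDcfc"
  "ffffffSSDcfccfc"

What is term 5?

ffffffffffffSSDcfccfccfccfc

Each term wraps the previous one in fff on the left and cfc on the right.
From ffffffSSDcfccfc, 2 further steps: ffffffSSDcfccfc → fffffffffSSDcfccfccfc → (answer).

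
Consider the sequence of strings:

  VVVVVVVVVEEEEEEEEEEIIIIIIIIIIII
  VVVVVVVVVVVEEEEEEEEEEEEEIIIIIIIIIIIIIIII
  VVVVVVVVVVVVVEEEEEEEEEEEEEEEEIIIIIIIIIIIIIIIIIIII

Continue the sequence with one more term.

The n-th term is 2n+3 V's then 3n+1 E's then 4n I's, where the shown terms are n = 3, 4, 5.
For the next term, n = 6, so the run lengths are 15, 19, 24.

VVVVVVVVVVVVVVVEEEEEEEEEEEEEEEEEEEIIIIIIIIIIIIIIIIIIIIIIII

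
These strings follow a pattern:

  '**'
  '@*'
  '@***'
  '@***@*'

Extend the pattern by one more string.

@***@*@***

This is a Fibonacci-style word recurrence s(k) = s(k−1)·s(k−2): e.g. @*·** = @***.
The next term joins @***@* and @***.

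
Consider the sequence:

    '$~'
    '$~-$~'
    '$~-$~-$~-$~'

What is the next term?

Each string is two copies of the previous one joined by '-'.
One more doubling of $~-$~-$~-$~ gives the answer.

$~-$~-$~-$~-$~-$~-$~-$~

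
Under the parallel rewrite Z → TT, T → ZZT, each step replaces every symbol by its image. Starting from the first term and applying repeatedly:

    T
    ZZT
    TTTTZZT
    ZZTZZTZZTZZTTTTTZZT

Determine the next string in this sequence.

TTTTZZTTTTTZZTTTTTZZTTTTTZZTZZTZZTZZTZZTTTTTZZT

Applying the rule to each of the 19 symbols of ZZTZZTZZTZZTTTTTZZT gives the pieces TT TT ZZT TT TT ZZT TT TT ZZT TT TT ZZT ZZT ZZT ZZT ZZT TT TT ZZT, which concatenate to the answer.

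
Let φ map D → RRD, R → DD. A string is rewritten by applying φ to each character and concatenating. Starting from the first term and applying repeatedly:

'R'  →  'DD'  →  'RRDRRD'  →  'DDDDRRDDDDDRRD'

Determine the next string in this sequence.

RRDRRDRRDRRDDDDDRRDRRDRRDRRDRRDDDDDRRD

φ(DDDDRRDDDDDRRD) expands symbol-by-symbol to RRD RRD RRD RRD DD DD RRD RRD RRD RRD RRD DD DD RRD; joining the 14 pieces gives the next term.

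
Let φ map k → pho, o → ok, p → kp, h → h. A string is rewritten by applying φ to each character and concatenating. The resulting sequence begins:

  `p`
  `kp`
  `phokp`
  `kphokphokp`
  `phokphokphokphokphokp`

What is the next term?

kphokphokphokphokphokphokphokphokphokphokp

φ(phokphokphokphokphokp) expands symbol-by-symbol to kp h ok pho kp h ok pho kp h ok pho kp h ok pho kp h ok pho kp; joining the 21 pieces gives the next term.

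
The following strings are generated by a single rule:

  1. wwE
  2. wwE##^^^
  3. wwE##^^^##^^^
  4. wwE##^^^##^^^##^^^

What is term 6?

wwE##^^^##^^^##^^^##^^^##^^^

Every step adds ##^^^ to the end: s(k+1) = s(k)·##^^^.
From wwE##^^^##^^^##^^^, 2 further steps: wwE##^^^##^^^##^^^ → wwE##^^^##^^^##^^^##^^^ → (answer).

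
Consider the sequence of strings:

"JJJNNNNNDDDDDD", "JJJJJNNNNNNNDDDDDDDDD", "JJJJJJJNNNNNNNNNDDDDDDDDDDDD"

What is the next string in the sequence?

JJJJJJJJJNNNNNNNNNNNDDDDDDDDDDDDDDD

Each string has the form J^{2n-1} N^{2n+1} D^{3n}, where the shown terms are n = 2, 3, 4.
Setting n = 5 gives 9, 11, 15 characters in each block.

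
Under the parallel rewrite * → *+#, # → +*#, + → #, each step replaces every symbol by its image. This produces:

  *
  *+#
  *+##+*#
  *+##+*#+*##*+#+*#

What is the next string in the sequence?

Replace each of the 17 characters of *+##+*#+*##*+#+*# in place — *+# # +*# +*# # *+# +*# # *+# +*# +*# *+# # +*# # *+# +*# — and concatenate.

*+##+*#+*##*+#+*##*+#+*#+*#*+##+*##*+#+*#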